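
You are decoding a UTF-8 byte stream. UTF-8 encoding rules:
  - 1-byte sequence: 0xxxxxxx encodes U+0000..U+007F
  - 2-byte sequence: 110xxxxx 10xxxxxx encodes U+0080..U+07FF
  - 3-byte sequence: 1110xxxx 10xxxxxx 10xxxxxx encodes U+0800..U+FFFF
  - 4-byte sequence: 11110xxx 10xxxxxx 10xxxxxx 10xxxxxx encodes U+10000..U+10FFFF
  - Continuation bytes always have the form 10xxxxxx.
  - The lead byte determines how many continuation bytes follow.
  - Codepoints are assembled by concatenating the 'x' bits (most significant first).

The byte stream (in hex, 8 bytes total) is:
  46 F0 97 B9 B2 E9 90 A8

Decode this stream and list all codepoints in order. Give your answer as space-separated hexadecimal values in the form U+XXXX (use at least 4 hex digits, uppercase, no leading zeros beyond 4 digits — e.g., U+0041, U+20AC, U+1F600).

Byte[0]=46: 1-byte ASCII. cp=U+0046
Byte[1]=F0: 4-byte lead, need 3 cont bytes. acc=0x0
Byte[2]=97: continuation. acc=(acc<<6)|0x17=0x17
Byte[3]=B9: continuation. acc=(acc<<6)|0x39=0x5F9
Byte[4]=B2: continuation. acc=(acc<<6)|0x32=0x17E72
Completed: cp=U+17E72 (starts at byte 1)
Byte[5]=E9: 3-byte lead, need 2 cont bytes. acc=0x9
Byte[6]=90: continuation. acc=(acc<<6)|0x10=0x250
Byte[7]=A8: continuation. acc=(acc<<6)|0x28=0x9428
Completed: cp=U+9428 (starts at byte 5)

Answer: U+0046 U+17E72 U+9428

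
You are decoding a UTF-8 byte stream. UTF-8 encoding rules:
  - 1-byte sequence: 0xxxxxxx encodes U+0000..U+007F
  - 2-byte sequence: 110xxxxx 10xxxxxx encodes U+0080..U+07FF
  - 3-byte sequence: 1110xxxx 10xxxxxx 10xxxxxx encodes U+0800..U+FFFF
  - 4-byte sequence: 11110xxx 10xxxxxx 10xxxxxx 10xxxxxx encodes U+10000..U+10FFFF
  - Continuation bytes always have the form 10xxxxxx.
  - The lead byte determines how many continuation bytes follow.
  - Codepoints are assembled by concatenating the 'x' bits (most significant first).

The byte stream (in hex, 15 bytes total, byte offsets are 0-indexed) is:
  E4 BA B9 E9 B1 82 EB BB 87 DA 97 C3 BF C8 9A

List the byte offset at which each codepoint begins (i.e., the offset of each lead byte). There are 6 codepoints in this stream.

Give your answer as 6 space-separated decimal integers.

Answer: 0 3 6 9 11 13

Derivation:
Byte[0]=E4: 3-byte lead, need 2 cont bytes. acc=0x4
Byte[1]=BA: continuation. acc=(acc<<6)|0x3A=0x13A
Byte[2]=B9: continuation. acc=(acc<<6)|0x39=0x4EB9
Completed: cp=U+4EB9 (starts at byte 0)
Byte[3]=E9: 3-byte lead, need 2 cont bytes. acc=0x9
Byte[4]=B1: continuation. acc=(acc<<6)|0x31=0x271
Byte[5]=82: continuation. acc=(acc<<6)|0x02=0x9C42
Completed: cp=U+9C42 (starts at byte 3)
Byte[6]=EB: 3-byte lead, need 2 cont bytes. acc=0xB
Byte[7]=BB: continuation. acc=(acc<<6)|0x3B=0x2FB
Byte[8]=87: continuation. acc=(acc<<6)|0x07=0xBEC7
Completed: cp=U+BEC7 (starts at byte 6)
Byte[9]=DA: 2-byte lead, need 1 cont bytes. acc=0x1A
Byte[10]=97: continuation. acc=(acc<<6)|0x17=0x697
Completed: cp=U+0697 (starts at byte 9)
Byte[11]=C3: 2-byte lead, need 1 cont bytes. acc=0x3
Byte[12]=BF: continuation. acc=(acc<<6)|0x3F=0xFF
Completed: cp=U+00FF (starts at byte 11)
Byte[13]=C8: 2-byte lead, need 1 cont bytes. acc=0x8
Byte[14]=9A: continuation. acc=(acc<<6)|0x1A=0x21A
Completed: cp=U+021A (starts at byte 13)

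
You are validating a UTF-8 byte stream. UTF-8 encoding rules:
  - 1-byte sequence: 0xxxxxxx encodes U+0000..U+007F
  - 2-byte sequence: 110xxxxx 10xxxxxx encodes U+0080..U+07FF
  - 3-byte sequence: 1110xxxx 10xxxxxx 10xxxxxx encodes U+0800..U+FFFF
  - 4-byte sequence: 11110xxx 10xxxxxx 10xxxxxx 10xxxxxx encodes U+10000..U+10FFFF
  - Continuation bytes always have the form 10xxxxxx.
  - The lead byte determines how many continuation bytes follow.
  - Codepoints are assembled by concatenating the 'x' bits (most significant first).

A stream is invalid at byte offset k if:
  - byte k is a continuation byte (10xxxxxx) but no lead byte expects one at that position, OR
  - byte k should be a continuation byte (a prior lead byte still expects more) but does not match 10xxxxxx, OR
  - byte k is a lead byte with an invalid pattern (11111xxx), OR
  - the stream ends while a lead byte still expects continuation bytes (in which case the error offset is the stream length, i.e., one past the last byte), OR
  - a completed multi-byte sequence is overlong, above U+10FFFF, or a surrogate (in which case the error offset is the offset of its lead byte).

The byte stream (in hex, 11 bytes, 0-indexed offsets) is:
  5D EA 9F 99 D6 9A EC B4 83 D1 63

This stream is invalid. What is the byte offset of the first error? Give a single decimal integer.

Byte[0]=5D: 1-byte ASCII. cp=U+005D
Byte[1]=EA: 3-byte lead, need 2 cont bytes. acc=0xA
Byte[2]=9F: continuation. acc=(acc<<6)|0x1F=0x29F
Byte[3]=99: continuation. acc=(acc<<6)|0x19=0xA7D9
Completed: cp=U+A7D9 (starts at byte 1)
Byte[4]=D6: 2-byte lead, need 1 cont bytes. acc=0x16
Byte[5]=9A: continuation. acc=(acc<<6)|0x1A=0x59A
Completed: cp=U+059A (starts at byte 4)
Byte[6]=EC: 3-byte lead, need 2 cont bytes. acc=0xC
Byte[7]=B4: continuation. acc=(acc<<6)|0x34=0x334
Byte[8]=83: continuation. acc=(acc<<6)|0x03=0xCD03
Completed: cp=U+CD03 (starts at byte 6)
Byte[9]=D1: 2-byte lead, need 1 cont bytes. acc=0x11
Byte[10]=63: expected 10xxxxxx continuation. INVALID

Answer: 10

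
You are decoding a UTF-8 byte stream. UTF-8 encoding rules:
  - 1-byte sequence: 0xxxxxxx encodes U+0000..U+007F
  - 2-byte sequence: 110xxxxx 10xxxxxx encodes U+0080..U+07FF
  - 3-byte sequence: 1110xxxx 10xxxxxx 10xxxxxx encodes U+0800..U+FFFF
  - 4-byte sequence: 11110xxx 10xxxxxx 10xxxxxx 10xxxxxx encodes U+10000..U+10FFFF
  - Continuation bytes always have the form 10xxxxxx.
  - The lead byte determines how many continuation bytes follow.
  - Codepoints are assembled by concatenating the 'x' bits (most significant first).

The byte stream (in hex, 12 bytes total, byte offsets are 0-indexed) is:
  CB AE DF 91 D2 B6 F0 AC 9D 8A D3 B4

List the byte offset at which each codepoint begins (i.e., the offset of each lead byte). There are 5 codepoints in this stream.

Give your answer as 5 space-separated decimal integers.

Byte[0]=CB: 2-byte lead, need 1 cont bytes. acc=0xB
Byte[1]=AE: continuation. acc=(acc<<6)|0x2E=0x2EE
Completed: cp=U+02EE (starts at byte 0)
Byte[2]=DF: 2-byte lead, need 1 cont bytes. acc=0x1F
Byte[3]=91: continuation. acc=(acc<<6)|0x11=0x7D1
Completed: cp=U+07D1 (starts at byte 2)
Byte[4]=D2: 2-byte lead, need 1 cont bytes. acc=0x12
Byte[5]=B6: continuation. acc=(acc<<6)|0x36=0x4B6
Completed: cp=U+04B6 (starts at byte 4)
Byte[6]=F0: 4-byte lead, need 3 cont bytes. acc=0x0
Byte[7]=AC: continuation. acc=(acc<<6)|0x2C=0x2C
Byte[8]=9D: continuation. acc=(acc<<6)|0x1D=0xB1D
Byte[9]=8A: continuation. acc=(acc<<6)|0x0A=0x2C74A
Completed: cp=U+2C74A (starts at byte 6)
Byte[10]=D3: 2-byte lead, need 1 cont bytes. acc=0x13
Byte[11]=B4: continuation. acc=(acc<<6)|0x34=0x4F4
Completed: cp=U+04F4 (starts at byte 10)

Answer: 0 2 4 6 10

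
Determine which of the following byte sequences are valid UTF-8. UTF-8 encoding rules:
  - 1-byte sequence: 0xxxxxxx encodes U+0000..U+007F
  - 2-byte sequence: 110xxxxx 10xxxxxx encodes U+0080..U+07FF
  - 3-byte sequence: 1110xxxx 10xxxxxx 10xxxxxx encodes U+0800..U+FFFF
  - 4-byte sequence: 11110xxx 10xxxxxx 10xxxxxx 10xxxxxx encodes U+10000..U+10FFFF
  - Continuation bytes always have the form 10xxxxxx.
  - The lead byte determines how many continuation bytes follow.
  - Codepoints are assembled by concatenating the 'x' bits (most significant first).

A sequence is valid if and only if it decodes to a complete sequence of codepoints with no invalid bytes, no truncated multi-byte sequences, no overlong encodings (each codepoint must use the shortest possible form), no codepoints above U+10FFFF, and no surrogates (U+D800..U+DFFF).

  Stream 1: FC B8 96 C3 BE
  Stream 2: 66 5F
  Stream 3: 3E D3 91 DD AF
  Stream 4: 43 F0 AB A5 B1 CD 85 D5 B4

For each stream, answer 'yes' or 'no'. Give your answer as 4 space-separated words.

Answer: no yes yes yes

Derivation:
Stream 1: error at byte offset 0. INVALID
Stream 2: decodes cleanly. VALID
Stream 3: decodes cleanly. VALID
Stream 4: decodes cleanly. VALID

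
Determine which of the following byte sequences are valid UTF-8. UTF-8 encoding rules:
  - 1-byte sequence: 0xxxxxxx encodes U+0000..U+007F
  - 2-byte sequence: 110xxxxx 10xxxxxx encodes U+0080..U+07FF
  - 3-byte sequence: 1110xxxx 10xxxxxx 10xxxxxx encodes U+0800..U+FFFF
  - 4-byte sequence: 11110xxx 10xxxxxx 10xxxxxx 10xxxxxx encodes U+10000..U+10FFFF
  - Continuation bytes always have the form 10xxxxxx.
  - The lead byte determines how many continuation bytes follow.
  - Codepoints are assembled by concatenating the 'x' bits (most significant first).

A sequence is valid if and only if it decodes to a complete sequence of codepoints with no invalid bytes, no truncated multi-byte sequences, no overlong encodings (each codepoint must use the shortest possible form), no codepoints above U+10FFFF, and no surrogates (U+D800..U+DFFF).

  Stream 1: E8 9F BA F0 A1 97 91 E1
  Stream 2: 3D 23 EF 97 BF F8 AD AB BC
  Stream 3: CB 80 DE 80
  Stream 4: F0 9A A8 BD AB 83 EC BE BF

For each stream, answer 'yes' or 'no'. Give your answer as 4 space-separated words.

Stream 1: error at byte offset 8. INVALID
Stream 2: error at byte offset 5. INVALID
Stream 3: decodes cleanly. VALID
Stream 4: error at byte offset 4. INVALID

Answer: no no yes no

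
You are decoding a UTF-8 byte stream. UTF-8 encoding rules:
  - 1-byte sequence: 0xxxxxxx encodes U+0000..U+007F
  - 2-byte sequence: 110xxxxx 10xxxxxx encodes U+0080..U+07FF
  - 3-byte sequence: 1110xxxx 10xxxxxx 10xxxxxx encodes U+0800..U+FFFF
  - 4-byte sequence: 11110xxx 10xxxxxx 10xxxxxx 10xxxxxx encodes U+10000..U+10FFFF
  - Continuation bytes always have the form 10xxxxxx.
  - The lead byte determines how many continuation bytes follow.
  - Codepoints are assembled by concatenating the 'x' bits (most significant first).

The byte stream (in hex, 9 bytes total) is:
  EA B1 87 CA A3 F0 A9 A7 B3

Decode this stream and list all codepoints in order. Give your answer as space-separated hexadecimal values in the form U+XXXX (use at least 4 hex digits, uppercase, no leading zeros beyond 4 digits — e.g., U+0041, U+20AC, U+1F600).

Answer: U+AC47 U+02A3 U+299F3

Derivation:
Byte[0]=EA: 3-byte lead, need 2 cont bytes. acc=0xA
Byte[1]=B1: continuation. acc=(acc<<6)|0x31=0x2B1
Byte[2]=87: continuation. acc=(acc<<6)|0x07=0xAC47
Completed: cp=U+AC47 (starts at byte 0)
Byte[3]=CA: 2-byte lead, need 1 cont bytes. acc=0xA
Byte[4]=A3: continuation. acc=(acc<<6)|0x23=0x2A3
Completed: cp=U+02A3 (starts at byte 3)
Byte[5]=F0: 4-byte lead, need 3 cont bytes. acc=0x0
Byte[6]=A9: continuation. acc=(acc<<6)|0x29=0x29
Byte[7]=A7: continuation. acc=(acc<<6)|0x27=0xA67
Byte[8]=B3: continuation. acc=(acc<<6)|0x33=0x299F3
Completed: cp=U+299F3 (starts at byte 5)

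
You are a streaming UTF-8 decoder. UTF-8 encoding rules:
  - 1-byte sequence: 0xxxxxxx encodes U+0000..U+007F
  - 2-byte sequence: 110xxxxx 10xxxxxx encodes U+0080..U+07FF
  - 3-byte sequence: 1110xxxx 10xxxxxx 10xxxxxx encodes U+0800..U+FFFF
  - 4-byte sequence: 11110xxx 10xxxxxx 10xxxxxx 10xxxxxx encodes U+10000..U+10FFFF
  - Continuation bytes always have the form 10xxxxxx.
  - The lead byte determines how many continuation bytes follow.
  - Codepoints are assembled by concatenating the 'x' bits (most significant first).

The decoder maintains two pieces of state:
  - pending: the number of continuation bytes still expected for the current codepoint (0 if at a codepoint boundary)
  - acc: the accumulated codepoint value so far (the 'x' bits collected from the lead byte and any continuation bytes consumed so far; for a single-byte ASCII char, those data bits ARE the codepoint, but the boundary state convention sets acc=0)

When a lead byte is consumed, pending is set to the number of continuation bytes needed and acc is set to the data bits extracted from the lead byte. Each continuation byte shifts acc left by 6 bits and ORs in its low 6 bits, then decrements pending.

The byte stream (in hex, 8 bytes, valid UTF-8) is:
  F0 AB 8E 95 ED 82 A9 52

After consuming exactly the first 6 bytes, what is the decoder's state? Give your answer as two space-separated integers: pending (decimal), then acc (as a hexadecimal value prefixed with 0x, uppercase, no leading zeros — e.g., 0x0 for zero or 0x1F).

Byte[0]=F0: 4-byte lead. pending=3, acc=0x0
Byte[1]=AB: continuation. acc=(acc<<6)|0x2B=0x2B, pending=2
Byte[2]=8E: continuation. acc=(acc<<6)|0x0E=0xACE, pending=1
Byte[3]=95: continuation. acc=(acc<<6)|0x15=0x2B395, pending=0
Byte[4]=ED: 3-byte lead. pending=2, acc=0xD
Byte[5]=82: continuation. acc=(acc<<6)|0x02=0x342, pending=1

Answer: 1 0x342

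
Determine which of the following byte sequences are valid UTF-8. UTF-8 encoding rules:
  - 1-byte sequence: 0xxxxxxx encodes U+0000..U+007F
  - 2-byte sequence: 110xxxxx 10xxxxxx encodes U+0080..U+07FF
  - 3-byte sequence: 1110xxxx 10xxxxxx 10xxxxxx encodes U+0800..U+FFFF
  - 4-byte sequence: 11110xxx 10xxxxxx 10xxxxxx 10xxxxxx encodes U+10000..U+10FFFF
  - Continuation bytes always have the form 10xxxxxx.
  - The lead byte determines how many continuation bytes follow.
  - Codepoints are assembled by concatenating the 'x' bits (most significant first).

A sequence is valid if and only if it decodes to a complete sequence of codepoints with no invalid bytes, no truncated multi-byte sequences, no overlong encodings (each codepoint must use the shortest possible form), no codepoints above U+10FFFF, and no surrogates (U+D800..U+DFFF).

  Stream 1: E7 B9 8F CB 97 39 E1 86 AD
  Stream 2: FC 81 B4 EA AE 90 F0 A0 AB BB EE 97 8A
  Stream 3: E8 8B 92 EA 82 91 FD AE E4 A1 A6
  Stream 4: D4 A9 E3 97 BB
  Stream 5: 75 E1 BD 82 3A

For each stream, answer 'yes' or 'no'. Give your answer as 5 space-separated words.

Stream 1: decodes cleanly. VALID
Stream 2: error at byte offset 0. INVALID
Stream 3: error at byte offset 6. INVALID
Stream 4: decodes cleanly. VALID
Stream 5: decodes cleanly. VALID

Answer: yes no no yes yes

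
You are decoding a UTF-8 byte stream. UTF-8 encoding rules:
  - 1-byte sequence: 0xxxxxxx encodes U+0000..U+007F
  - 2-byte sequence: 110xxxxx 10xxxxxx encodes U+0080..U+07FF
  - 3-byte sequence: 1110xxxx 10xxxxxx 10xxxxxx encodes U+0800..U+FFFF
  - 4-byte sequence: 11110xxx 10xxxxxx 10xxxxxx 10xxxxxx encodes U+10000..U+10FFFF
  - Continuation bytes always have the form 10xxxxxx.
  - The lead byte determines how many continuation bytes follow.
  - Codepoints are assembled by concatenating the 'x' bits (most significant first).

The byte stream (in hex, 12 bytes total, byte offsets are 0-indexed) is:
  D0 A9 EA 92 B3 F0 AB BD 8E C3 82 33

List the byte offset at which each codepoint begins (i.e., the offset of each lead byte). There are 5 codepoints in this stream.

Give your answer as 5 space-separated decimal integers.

Byte[0]=D0: 2-byte lead, need 1 cont bytes. acc=0x10
Byte[1]=A9: continuation. acc=(acc<<6)|0x29=0x429
Completed: cp=U+0429 (starts at byte 0)
Byte[2]=EA: 3-byte lead, need 2 cont bytes. acc=0xA
Byte[3]=92: continuation. acc=(acc<<6)|0x12=0x292
Byte[4]=B3: continuation. acc=(acc<<6)|0x33=0xA4B3
Completed: cp=U+A4B3 (starts at byte 2)
Byte[5]=F0: 4-byte lead, need 3 cont bytes. acc=0x0
Byte[6]=AB: continuation. acc=(acc<<6)|0x2B=0x2B
Byte[7]=BD: continuation. acc=(acc<<6)|0x3D=0xAFD
Byte[8]=8E: continuation. acc=(acc<<6)|0x0E=0x2BF4E
Completed: cp=U+2BF4E (starts at byte 5)
Byte[9]=C3: 2-byte lead, need 1 cont bytes. acc=0x3
Byte[10]=82: continuation. acc=(acc<<6)|0x02=0xC2
Completed: cp=U+00C2 (starts at byte 9)
Byte[11]=33: 1-byte ASCII. cp=U+0033

Answer: 0 2 5 9 11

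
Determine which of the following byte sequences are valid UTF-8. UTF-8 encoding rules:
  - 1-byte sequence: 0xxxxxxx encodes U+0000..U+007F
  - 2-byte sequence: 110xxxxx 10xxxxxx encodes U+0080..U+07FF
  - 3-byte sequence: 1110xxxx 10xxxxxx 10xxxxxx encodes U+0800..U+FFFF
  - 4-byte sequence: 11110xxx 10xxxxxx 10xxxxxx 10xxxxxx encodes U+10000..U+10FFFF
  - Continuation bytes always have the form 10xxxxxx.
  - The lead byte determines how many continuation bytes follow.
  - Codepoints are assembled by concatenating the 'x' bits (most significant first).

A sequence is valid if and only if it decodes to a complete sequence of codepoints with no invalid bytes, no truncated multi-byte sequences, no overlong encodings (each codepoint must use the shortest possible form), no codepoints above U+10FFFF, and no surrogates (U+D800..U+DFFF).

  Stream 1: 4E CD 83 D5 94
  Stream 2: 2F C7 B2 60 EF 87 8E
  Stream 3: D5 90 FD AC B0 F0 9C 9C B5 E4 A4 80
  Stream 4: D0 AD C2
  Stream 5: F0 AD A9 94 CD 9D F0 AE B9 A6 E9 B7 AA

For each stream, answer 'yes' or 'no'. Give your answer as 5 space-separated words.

Stream 1: decodes cleanly. VALID
Stream 2: decodes cleanly. VALID
Stream 3: error at byte offset 2. INVALID
Stream 4: error at byte offset 3. INVALID
Stream 5: decodes cleanly. VALID

Answer: yes yes no no yes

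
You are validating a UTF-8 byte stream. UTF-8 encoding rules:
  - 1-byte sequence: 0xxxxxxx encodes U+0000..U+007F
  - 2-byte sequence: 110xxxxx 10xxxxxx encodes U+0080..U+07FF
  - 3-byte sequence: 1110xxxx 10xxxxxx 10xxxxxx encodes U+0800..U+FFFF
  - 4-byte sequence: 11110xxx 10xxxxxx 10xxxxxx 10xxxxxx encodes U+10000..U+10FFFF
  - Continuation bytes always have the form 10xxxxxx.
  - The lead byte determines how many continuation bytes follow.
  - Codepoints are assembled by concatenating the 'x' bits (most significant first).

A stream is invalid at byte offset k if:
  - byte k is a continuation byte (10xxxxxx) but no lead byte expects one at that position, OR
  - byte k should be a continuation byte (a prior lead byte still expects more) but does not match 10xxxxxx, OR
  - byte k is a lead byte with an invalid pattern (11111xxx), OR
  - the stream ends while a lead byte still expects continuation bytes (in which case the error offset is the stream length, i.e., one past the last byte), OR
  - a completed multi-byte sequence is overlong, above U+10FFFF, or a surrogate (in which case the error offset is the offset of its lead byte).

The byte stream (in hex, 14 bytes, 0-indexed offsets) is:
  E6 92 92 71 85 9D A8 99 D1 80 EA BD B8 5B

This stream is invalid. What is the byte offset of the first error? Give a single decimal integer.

Answer: 4

Derivation:
Byte[0]=E6: 3-byte lead, need 2 cont bytes. acc=0x6
Byte[1]=92: continuation. acc=(acc<<6)|0x12=0x192
Byte[2]=92: continuation. acc=(acc<<6)|0x12=0x6492
Completed: cp=U+6492 (starts at byte 0)
Byte[3]=71: 1-byte ASCII. cp=U+0071
Byte[4]=85: INVALID lead byte (not 0xxx/110x/1110/11110)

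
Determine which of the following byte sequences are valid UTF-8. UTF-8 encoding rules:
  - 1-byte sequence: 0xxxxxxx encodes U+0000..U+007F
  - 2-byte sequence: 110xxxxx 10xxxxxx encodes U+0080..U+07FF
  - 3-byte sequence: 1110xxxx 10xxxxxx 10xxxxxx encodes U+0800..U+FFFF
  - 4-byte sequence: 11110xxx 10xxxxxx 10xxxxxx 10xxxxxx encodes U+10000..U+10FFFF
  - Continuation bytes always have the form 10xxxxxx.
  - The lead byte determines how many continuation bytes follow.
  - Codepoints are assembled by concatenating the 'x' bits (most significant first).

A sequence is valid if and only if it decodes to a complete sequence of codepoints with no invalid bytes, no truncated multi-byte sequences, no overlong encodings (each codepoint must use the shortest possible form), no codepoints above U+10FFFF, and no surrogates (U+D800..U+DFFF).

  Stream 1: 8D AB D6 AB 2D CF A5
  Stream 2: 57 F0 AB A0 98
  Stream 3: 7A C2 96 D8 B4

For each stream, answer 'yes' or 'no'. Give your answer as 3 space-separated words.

Answer: no yes yes

Derivation:
Stream 1: error at byte offset 0. INVALID
Stream 2: decodes cleanly. VALID
Stream 3: decodes cleanly. VALID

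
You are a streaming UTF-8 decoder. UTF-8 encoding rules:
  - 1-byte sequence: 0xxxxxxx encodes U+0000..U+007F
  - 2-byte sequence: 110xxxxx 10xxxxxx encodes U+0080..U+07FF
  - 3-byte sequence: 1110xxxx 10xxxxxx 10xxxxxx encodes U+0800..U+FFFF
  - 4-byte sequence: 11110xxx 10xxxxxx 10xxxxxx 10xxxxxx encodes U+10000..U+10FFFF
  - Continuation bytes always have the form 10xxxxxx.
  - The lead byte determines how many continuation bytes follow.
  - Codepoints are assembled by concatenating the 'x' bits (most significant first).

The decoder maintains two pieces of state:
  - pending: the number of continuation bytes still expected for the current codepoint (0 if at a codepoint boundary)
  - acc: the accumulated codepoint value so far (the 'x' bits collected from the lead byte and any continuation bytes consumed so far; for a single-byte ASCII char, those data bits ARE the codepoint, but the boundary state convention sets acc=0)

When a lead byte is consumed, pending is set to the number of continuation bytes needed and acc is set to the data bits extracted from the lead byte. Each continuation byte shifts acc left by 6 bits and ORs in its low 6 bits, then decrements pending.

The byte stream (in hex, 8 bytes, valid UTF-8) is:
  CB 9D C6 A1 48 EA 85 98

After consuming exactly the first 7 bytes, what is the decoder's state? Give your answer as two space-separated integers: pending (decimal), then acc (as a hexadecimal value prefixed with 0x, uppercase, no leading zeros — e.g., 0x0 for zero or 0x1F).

Byte[0]=CB: 2-byte lead. pending=1, acc=0xB
Byte[1]=9D: continuation. acc=(acc<<6)|0x1D=0x2DD, pending=0
Byte[2]=C6: 2-byte lead. pending=1, acc=0x6
Byte[3]=A1: continuation. acc=(acc<<6)|0x21=0x1A1, pending=0
Byte[4]=48: 1-byte. pending=0, acc=0x0
Byte[5]=EA: 3-byte lead. pending=2, acc=0xA
Byte[6]=85: continuation. acc=(acc<<6)|0x05=0x285, pending=1

Answer: 1 0x285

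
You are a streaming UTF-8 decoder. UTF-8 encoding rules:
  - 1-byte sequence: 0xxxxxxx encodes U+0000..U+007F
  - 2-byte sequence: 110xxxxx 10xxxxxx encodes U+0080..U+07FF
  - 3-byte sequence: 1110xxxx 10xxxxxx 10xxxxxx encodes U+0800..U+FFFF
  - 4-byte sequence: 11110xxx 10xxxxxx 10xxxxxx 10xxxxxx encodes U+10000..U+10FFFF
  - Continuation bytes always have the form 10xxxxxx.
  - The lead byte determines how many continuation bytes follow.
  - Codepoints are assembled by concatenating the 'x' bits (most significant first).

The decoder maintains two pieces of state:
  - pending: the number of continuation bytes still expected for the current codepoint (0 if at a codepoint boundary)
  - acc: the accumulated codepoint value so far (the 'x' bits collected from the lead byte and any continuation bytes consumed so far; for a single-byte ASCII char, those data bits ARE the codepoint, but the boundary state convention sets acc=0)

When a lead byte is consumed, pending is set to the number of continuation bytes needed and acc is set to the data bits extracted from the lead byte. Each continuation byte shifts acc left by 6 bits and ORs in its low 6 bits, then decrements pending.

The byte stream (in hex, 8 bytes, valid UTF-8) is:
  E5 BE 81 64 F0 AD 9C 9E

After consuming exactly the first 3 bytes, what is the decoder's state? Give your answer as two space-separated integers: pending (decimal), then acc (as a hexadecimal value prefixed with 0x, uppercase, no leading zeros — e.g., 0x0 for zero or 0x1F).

Answer: 0 0x5F81

Derivation:
Byte[0]=E5: 3-byte lead. pending=2, acc=0x5
Byte[1]=BE: continuation. acc=(acc<<6)|0x3E=0x17E, pending=1
Byte[2]=81: continuation. acc=(acc<<6)|0x01=0x5F81, pending=0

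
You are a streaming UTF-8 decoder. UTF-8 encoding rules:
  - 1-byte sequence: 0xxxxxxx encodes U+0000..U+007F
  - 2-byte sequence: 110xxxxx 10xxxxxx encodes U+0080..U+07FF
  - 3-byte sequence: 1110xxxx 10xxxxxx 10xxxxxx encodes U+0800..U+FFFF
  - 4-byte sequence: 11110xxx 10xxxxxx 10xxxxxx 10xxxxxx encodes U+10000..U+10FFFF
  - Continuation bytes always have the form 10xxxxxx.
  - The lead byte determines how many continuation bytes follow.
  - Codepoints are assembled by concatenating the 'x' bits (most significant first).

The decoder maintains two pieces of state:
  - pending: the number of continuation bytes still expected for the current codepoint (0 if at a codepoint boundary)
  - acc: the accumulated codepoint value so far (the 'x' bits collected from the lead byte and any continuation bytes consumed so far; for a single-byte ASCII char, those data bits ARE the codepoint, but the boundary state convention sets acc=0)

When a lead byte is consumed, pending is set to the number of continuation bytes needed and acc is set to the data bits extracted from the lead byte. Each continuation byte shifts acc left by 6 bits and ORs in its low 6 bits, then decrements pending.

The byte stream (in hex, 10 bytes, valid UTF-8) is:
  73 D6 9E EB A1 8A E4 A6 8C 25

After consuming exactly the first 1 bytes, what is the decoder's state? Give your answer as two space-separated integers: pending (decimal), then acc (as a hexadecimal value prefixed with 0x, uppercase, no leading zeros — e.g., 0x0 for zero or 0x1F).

Byte[0]=73: 1-byte. pending=0, acc=0x0

Answer: 0 0x0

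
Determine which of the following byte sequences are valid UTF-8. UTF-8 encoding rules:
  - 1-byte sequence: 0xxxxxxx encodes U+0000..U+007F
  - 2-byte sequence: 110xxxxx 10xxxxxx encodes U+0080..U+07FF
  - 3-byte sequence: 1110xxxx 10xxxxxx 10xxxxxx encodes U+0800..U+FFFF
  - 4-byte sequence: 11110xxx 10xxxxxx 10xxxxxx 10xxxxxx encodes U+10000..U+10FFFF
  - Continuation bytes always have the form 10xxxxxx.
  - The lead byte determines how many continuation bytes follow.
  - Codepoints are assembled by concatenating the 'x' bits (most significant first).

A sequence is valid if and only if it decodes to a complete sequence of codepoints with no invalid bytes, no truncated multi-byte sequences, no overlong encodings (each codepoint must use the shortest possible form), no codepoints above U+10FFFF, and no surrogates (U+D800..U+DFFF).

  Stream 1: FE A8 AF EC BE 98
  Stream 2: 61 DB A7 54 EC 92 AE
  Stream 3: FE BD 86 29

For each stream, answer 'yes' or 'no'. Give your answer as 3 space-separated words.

Answer: no yes no

Derivation:
Stream 1: error at byte offset 0. INVALID
Stream 2: decodes cleanly. VALID
Stream 3: error at byte offset 0. INVALID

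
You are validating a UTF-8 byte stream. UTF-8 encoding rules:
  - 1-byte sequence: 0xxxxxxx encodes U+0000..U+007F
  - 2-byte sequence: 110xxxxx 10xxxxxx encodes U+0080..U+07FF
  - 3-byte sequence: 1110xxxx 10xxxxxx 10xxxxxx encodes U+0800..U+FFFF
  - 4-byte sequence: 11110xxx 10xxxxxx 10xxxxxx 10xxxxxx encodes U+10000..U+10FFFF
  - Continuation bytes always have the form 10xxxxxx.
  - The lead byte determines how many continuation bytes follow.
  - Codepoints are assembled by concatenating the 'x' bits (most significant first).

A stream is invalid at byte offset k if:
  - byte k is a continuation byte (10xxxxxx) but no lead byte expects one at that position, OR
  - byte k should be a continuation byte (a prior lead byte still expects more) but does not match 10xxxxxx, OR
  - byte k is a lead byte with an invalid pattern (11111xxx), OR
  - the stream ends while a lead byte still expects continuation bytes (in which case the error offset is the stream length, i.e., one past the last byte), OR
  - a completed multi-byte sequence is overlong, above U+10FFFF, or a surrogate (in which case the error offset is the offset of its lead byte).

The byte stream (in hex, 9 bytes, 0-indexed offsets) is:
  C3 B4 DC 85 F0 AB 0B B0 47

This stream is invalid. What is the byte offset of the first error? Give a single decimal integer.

Byte[0]=C3: 2-byte lead, need 1 cont bytes. acc=0x3
Byte[1]=B4: continuation. acc=(acc<<6)|0x34=0xF4
Completed: cp=U+00F4 (starts at byte 0)
Byte[2]=DC: 2-byte lead, need 1 cont bytes. acc=0x1C
Byte[3]=85: continuation. acc=(acc<<6)|0x05=0x705
Completed: cp=U+0705 (starts at byte 2)
Byte[4]=F0: 4-byte lead, need 3 cont bytes. acc=0x0
Byte[5]=AB: continuation. acc=(acc<<6)|0x2B=0x2B
Byte[6]=0B: expected 10xxxxxx continuation. INVALID

Answer: 6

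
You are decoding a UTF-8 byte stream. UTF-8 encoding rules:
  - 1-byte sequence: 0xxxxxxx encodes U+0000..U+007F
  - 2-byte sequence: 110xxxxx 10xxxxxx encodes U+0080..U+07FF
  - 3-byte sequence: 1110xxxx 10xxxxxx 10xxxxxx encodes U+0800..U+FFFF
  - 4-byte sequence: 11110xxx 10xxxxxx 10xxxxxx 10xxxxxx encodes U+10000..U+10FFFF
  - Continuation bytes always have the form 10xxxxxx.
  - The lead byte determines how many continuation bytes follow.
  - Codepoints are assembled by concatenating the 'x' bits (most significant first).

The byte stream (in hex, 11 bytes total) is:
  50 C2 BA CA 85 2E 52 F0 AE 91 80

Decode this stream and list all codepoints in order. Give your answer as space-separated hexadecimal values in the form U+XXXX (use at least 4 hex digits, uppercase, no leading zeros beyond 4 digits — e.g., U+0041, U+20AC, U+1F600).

Byte[0]=50: 1-byte ASCII. cp=U+0050
Byte[1]=C2: 2-byte lead, need 1 cont bytes. acc=0x2
Byte[2]=BA: continuation. acc=(acc<<6)|0x3A=0xBA
Completed: cp=U+00BA (starts at byte 1)
Byte[3]=CA: 2-byte lead, need 1 cont bytes. acc=0xA
Byte[4]=85: continuation. acc=(acc<<6)|0x05=0x285
Completed: cp=U+0285 (starts at byte 3)
Byte[5]=2E: 1-byte ASCII. cp=U+002E
Byte[6]=52: 1-byte ASCII. cp=U+0052
Byte[7]=F0: 4-byte lead, need 3 cont bytes. acc=0x0
Byte[8]=AE: continuation. acc=(acc<<6)|0x2E=0x2E
Byte[9]=91: continuation. acc=(acc<<6)|0x11=0xB91
Byte[10]=80: continuation. acc=(acc<<6)|0x00=0x2E440
Completed: cp=U+2E440 (starts at byte 7)

Answer: U+0050 U+00BA U+0285 U+002E U+0052 U+2E440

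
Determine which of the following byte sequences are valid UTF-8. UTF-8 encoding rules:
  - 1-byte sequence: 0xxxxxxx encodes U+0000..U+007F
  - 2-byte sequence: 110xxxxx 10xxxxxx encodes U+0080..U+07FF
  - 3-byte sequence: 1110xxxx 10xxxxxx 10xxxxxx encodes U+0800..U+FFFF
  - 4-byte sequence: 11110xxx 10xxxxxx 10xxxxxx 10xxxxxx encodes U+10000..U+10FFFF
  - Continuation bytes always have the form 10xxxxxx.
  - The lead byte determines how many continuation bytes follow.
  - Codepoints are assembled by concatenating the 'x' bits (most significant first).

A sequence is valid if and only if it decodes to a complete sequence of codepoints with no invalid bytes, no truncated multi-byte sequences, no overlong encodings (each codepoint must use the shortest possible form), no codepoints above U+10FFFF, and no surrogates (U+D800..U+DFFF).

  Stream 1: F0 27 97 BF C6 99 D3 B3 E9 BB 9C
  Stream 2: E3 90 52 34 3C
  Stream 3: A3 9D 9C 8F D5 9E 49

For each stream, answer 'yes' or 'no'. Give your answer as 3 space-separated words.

Answer: no no no

Derivation:
Stream 1: error at byte offset 1. INVALID
Stream 2: error at byte offset 2. INVALID
Stream 3: error at byte offset 0. INVALID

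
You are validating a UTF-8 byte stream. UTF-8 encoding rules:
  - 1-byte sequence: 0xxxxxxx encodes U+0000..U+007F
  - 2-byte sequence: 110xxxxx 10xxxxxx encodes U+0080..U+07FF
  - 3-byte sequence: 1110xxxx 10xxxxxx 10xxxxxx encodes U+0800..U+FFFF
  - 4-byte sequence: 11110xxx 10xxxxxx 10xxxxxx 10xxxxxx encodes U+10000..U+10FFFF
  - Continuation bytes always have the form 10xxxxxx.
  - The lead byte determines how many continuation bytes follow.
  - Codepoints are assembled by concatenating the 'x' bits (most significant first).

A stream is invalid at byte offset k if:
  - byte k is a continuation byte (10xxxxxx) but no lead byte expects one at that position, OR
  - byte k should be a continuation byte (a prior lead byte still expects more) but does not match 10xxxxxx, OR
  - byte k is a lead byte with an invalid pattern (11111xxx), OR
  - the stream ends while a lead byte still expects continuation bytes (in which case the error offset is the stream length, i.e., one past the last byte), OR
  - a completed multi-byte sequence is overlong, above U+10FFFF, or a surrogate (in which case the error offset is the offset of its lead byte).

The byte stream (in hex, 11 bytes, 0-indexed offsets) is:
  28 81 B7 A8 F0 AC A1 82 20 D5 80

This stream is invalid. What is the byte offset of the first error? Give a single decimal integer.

Byte[0]=28: 1-byte ASCII. cp=U+0028
Byte[1]=81: INVALID lead byte (not 0xxx/110x/1110/11110)

Answer: 1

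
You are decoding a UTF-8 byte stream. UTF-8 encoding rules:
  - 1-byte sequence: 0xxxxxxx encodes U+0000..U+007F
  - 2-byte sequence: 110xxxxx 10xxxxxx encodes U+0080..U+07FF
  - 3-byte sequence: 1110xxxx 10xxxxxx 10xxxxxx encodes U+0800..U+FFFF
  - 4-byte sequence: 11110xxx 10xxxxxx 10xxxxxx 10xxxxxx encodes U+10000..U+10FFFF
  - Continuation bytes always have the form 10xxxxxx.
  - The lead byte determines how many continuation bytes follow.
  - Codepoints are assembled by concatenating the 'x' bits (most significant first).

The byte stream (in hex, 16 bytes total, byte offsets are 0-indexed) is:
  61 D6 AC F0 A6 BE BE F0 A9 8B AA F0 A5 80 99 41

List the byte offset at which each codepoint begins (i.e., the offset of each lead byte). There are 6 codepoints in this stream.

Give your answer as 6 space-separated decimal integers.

Byte[0]=61: 1-byte ASCII. cp=U+0061
Byte[1]=D6: 2-byte lead, need 1 cont bytes. acc=0x16
Byte[2]=AC: continuation. acc=(acc<<6)|0x2C=0x5AC
Completed: cp=U+05AC (starts at byte 1)
Byte[3]=F0: 4-byte lead, need 3 cont bytes. acc=0x0
Byte[4]=A6: continuation. acc=(acc<<6)|0x26=0x26
Byte[5]=BE: continuation. acc=(acc<<6)|0x3E=0x9BE
Byte[6]=BE: continuation. acc=(acc<<6)|0x3E=0x26FBE
Completed: cp=U+26FBE (starts at byte 3)
Byte[7]=F0: 4-byte lead, need 3 cont bytes. acc=0x0
Byte[8]=A9: continuation. acc=(acc<<6)|0x29=0x29
Byte[9]=8B: continuation. acc=(acc<<6)|0x0B=0xA4B
Byte[10]=AA: continuation. acc=(acc<<6)|0x2A=0x292EA
Completed: cp=U+292EA (starts at byte 7)
Byte[11]=F0: 4-byte lead, need 3 cont bytes. acc=0x0
Byte[12]=A5: continuation. acc=(acc<<6)|0x25=0x25
Byte[13]=80: continuation. acc=(acc<<6)|0x00=0x940
Byte[14]=99: continuation. acc=(acc<<6)|0x19=0x25019
Completed: cp=U+25019 (starts at byte 11)
Byte[15]=41: 1-byte ASCII. cp=U+0041

Answer: 0 1 3 7 11 15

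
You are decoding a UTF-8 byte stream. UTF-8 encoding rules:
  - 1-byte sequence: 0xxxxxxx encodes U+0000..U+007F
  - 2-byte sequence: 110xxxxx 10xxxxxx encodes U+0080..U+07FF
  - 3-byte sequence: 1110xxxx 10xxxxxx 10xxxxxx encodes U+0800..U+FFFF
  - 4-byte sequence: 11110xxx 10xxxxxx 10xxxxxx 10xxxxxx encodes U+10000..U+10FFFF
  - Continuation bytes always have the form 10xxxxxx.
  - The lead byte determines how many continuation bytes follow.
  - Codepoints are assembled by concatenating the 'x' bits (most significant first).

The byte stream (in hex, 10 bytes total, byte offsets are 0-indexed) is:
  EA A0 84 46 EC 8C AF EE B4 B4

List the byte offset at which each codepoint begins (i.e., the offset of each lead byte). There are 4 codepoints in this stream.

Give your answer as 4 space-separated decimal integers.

Answer: 0 3 4 7

Derivation:
Byte[0]=EA: 3-byte lead, need 2 cont bytes. acc=0xA
Byte[1]=A0: continuation. acc=(acc<<6)|0x20=0x2A0
Byte[2]=84: continuation. acc=(acc<<6)|0x04=0xA804
Completed: cp=U+A804 (starts at byte 0)
Byte[3]=46: 1-byte ASCII. cp=U+0046
Byte[4]=EC: 3-byte lead, need 2 cont bytes. acc=0xC
Byte[5]=8C: continuation. acc=(acc<<6)|0x0C=0x30C
Byte[6]=AF: continuation. acc=(acc<<6)|0x2F=0xC32F
Completed: cp=U+C32F (starts at byte 4)
Byte[7]=EE: 3-byte lead, need 2 cont bytes. acc=0xE
Byte[8]=B4: continuation. acc=(acc<<6)|0x34=0x3B4
Byte[9]=B4: continuation. acc=(acc<<6)|0x34=0xED34
Completed: cp=U+ED34 (starts at byte 7)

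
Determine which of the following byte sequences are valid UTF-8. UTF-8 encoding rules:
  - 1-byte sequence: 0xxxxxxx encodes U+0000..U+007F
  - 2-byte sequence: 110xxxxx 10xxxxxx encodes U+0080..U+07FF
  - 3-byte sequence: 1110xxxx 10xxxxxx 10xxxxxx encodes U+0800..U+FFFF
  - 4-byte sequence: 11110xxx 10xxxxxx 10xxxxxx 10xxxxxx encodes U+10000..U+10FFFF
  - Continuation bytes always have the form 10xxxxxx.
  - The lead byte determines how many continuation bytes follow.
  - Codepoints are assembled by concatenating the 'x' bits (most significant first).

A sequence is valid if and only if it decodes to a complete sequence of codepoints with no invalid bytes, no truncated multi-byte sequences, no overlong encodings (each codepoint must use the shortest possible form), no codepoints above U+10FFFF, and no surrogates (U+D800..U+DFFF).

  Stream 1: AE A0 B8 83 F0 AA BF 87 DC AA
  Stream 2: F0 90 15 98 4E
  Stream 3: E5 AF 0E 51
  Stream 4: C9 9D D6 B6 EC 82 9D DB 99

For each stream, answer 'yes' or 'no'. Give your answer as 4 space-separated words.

Stream 1: error at byte offset 0. INVALID
Stream 2: error at byte offset 2. INVALID
Stream 3: error at byte offset 2. INVALID
Stream 4: decodes cleanly. VALID

Answer: no no no yes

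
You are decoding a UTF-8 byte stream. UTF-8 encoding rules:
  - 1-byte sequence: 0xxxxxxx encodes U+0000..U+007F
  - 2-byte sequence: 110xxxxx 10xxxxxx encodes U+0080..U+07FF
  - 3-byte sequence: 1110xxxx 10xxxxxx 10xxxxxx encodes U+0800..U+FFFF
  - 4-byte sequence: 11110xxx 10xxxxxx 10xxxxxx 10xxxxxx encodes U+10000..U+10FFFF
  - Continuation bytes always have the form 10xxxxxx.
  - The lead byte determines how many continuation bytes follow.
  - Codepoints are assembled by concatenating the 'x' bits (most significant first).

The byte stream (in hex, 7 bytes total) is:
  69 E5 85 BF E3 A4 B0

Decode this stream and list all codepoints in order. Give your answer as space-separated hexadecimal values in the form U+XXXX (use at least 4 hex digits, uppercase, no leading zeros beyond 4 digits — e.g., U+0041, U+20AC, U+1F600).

Byte[0]=69: 1-byte ASCII. cp=U+0069
Byte[1]=E5: 3-byte lead, need 2 cont bytes. acc=0x5
Byte[2]=85: continuation. acc=(acc<<6)|0x05=0x145
Byte[3]=BF: continuation. acc=(acc<<6)|0x3F=0x517F
Completed: cp=U+517F (starts at byte 1)
Byte[4]=E3: 3-byte lead, need 2 cont bytes. acc=0x3
Byte[5]=A4: continuation. acc=(acc<<6)|0x24=0xE4
Byte[6]=B0: continuation. acc=(acc<<6)|0x30=0x3930
Completed: cp=U+3930 (starts at byte 4)

Answer: U+0069 U+517F U+3930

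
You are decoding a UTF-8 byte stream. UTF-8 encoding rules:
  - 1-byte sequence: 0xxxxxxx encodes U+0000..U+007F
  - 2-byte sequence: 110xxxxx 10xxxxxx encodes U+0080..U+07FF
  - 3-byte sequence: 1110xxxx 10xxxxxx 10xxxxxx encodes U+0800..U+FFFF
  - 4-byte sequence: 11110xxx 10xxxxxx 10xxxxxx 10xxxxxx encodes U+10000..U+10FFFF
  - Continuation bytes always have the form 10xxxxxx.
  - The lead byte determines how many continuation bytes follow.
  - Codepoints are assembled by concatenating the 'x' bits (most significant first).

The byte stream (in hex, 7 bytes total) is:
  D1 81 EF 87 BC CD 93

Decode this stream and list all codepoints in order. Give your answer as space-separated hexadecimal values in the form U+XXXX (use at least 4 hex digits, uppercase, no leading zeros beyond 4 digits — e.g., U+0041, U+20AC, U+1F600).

Answer: U+0441 U+F1FC U+0353

Derivation:
Byte[0]=D1: 2-byte lead, need 1 cont bytes. acc=0x11
Byte[1]=81: continuation. acc=(acc<<6)|0x01=0x441
Completed: cp=U+0441 (starts at byte 0)
Byte[2]=EF: 3-byte lead, need 2 cont bytes. acc=0xF
Byte[3]=87: continuation. acc=(acc<<6)|0x07=0x3C7
Byte[4]=BC: continuation. acc=(acc<<6)|0x3C=0xF1FC
Completed: cp=U+F1FC (starts at byte 2)
Byte[5]=CD: 2-byte lead, need 1 cont bytes. acc=0xD
Byte[6]=93: continuation. acc=(acc<<6)|0x13=0x353
Completed: cp=U+0353 (starts at byte 5)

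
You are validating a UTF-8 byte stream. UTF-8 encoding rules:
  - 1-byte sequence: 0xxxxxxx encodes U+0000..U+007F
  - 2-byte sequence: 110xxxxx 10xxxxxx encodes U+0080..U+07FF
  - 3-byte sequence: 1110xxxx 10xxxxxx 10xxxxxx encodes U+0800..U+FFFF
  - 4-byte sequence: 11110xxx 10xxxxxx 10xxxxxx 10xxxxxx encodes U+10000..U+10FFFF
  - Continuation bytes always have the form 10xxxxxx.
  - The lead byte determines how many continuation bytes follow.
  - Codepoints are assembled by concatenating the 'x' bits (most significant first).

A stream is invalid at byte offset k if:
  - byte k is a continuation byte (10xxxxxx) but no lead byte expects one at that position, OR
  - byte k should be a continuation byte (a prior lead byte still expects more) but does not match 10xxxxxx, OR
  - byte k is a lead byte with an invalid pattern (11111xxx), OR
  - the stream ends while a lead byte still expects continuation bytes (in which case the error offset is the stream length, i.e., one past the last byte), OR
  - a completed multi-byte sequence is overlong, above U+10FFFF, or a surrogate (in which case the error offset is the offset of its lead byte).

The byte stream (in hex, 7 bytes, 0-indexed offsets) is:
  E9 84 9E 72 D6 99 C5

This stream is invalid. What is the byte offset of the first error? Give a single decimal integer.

Answer: 7

Derivation:
Byte[0]=E9: 3-byte lead, need 2 cont bytes. acc=0x9
Byte[1]=84: continuation. acc=(acc<<6)|0x04=0x244
Byte[2]=9E: continuation. acc=(acc<<6)|0x1E=0x911E
Completed: cp=U+911E (starts at byte 0)
Byte[3]=72: 1-byte ASCII. cp=U+0072
Byte[4]=D6: 2-byte lead, need 1 cont bytes. acc=0x16
Byte[5]=99: continuation. acc=(acc<<6)|0x19=0x599
Completed: cp=U+0599 (starts at byte 4)
Byte[6]=C5: 2-byte lead, need 1 cont bytes. acc=0x5
Byte[7]: stream ended, expected continuation. INVALID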